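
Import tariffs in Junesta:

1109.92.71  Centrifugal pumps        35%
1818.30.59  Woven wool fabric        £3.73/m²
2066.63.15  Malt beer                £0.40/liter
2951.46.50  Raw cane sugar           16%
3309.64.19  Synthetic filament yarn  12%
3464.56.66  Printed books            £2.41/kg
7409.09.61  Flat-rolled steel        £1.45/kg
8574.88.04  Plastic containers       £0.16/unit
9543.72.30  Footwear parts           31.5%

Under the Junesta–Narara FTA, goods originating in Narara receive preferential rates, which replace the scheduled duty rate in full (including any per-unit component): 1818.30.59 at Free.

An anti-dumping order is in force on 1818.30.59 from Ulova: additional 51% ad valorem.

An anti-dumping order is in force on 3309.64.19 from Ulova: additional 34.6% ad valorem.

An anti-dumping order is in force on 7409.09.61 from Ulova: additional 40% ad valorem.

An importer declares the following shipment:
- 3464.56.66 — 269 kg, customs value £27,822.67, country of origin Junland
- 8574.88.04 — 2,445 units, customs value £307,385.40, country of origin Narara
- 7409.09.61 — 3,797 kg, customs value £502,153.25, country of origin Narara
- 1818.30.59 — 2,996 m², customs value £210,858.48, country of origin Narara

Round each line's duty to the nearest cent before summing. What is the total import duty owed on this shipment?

£6,545.14

Line 1 (3464.56.66, Junland, 269 kg, £27,822.67):
Base rate for 3464.56.66 is £2.41/kg.
Duty = 269 × £2.41 = £648.29.
Line 2 (8574.88.04, Narara, 2,445 units, £307,385.40):
Base rate for 8574.88.04 is £0.16/unit.
Origin Narara is the FTA partner but 8574.88.04 is not on the preference list; base rate stands.
Duty = 2,445 × £0.16 = £391.20.
Line 3 (7409.09.61, Narara, 3,797 kg, £502,153.25):
Base rate for 7409.09.61 is £1.45/kg.
Origin Narara is the FTA partner but 7409.09.61 is not on the preference list; base rate stands.
The additional-duty order on 7409.09.61 targets Ulova, not Narara; it does not apply.
Duty = 3,797 × £1.45 = £5,505.65.
Line 4 (1818.30.59, Narara, 2,996 m², £210,858.48):
Base rate for 1818.30.59 is £3.73/m².
Origin Narara qualifies under the Junesta–Narara agreement and 1818.30.59 is covered: preferential rate Free applies instead.
The additional-duty order on 1818.30.59 targets Ulova, not Narara; it does not apply.
Duty = £210,858.48 × 0% = £0.00.
Total = £648.29 + £391.20 + £5,505.65 + £0.00 = £6,545.14.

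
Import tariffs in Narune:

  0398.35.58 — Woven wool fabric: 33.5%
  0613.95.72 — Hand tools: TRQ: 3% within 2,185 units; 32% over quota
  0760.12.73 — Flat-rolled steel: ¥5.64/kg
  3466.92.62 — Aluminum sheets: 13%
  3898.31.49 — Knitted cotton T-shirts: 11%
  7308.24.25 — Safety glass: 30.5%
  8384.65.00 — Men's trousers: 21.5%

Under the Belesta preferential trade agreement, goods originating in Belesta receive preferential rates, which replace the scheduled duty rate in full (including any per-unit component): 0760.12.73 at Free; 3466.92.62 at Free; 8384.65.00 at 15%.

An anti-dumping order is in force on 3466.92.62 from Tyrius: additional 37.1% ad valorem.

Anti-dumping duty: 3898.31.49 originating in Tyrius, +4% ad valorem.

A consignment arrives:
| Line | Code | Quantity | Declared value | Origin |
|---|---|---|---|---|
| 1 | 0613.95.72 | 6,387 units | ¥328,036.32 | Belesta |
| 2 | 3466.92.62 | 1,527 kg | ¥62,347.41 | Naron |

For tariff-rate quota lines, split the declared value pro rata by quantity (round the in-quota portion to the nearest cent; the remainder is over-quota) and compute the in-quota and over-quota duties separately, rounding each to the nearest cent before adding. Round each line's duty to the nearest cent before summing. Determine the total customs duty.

Line 1 (0613.95.72, Belesta, 6,387 units, ¥328,036.32):
Code 0613.95.72 is under a tariff-rate quota (threshold 2,185 units). In-quota: 2,185 units at 3%; over-quota: 4,202 units at 32%.
Pro-rata value split: in-quota = ¥328,036.32 × 2,185/6,387 = ¥112,221.60; over-quota = ¥328,036.32 − ¥112,221.60 = ¥215,814.72.
In-quota duty = ¥112,221.60 × 3% = ¥3,366.65. Over-quota duty = ¥215,814.72 × 32% = ¥69,060.71.
Line duty = ¥3,366.65 + ¥69,060.71 = ¥72,427.36.
Line 2 (3466.92.62, Naron, 1,527 kg, ¥62,347.41):
Base rate for 3466.92.62 is 13%.
3466.92.62 has an FTA preferential rate, but origin Naron is not Belesta; base rate stands.
The additional-duty order on 3466.92.62 targets Tyrius, not Naron; it does not apply.
Duty = ¥62,347.41 × 13% = ¥8,105.16.
Total = ¥72,427.36 + ¥8,105.16 = ¥80,532.52.

¥80,532.52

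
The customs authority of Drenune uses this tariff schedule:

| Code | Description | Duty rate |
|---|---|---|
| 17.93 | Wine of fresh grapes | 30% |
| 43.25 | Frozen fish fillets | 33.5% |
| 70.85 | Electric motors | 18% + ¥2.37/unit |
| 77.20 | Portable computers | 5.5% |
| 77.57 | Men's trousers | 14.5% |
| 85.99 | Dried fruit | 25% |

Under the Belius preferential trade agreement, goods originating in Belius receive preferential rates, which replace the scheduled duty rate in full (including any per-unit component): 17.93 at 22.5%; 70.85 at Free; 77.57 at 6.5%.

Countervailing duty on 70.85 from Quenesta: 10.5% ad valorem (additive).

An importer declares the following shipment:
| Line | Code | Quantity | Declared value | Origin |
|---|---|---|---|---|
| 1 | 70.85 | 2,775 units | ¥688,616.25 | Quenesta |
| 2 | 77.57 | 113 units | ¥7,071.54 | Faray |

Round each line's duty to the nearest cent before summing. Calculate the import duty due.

¥203,857.75

Line 1 (70.85, Quenesta, 2,775 units, ¥688,616.25):
Base rate for 70.85 is 18% + ¥2.37/unit.
70.85 has an FTA preferential rate, but origin Quenesta is not Belius; base rate stands.
Additional duty on 70.85 from Quenesta: +10.5%. Applied ad valorem rate: 18% + 10.5% = 28.5%.
Duty = ¥688,616.25 × 28.5% + 2,775 × ¥2.37 = ¥202,832.38.
Line 2 (77.57, Faray, 113 units, ¥7,071.54):
Base rate for 77.57 is 14.5%.
77.57 has an FTA preferential rate, but origin Faray is not Belius; base rate stands.
Duty = ¥7,071.54 × 14.5% = ¥1,025.37.
Total = ¥202,832.38 + ¥1,025.37 = ¥203,857.75.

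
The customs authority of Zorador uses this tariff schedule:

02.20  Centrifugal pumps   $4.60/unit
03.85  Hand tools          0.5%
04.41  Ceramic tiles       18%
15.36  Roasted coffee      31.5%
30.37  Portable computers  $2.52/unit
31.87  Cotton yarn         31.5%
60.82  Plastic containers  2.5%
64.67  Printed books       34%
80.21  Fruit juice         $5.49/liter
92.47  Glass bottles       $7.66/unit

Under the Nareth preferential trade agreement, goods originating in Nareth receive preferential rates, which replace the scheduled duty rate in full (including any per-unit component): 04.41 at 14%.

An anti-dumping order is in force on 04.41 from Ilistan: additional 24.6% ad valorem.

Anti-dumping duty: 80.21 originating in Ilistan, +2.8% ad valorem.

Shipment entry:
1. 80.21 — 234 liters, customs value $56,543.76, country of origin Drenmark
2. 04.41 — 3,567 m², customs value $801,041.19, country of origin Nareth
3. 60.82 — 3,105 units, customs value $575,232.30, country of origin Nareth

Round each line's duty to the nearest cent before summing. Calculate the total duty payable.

$127,811.24

Line 1 (80.21, Drenmark, 234 liters, $56,543.76):
Base rate for 80.21 is $5.49/liter.
The additional-duty order on 80.21 targets Ilistan, not Drenmark; it does not apply.
Duty = 234 × $5.49 = $1,284.66.
Line 2 (04.41, Nareth, 3,567 m², $801,041.19):
Base rate for 04.41 is 18%.
Origin Nareth qualifies under the Zorador–Nareth agreement and 04.41 is covered: preferential rate 14% applies instead.
The additional-duty order on 04.41 targets Ilistan, not Nareth; it does not apply.
Duty = $801,041.19 × 14% = $112,145.77.
Line 3 (60.82, Nareth, 3,105 units, $575,232.30):
Base rate for 60.82 is 2.5%.
Origin Nareth is the FTA partner but 60.82 is not on the preference list; base rate stands.
Duty = $575,232.30 × 2.5% = $14,380.81.
Total = $1,284.66 + $112,145.77 + $14,380.81 = $127,811.24.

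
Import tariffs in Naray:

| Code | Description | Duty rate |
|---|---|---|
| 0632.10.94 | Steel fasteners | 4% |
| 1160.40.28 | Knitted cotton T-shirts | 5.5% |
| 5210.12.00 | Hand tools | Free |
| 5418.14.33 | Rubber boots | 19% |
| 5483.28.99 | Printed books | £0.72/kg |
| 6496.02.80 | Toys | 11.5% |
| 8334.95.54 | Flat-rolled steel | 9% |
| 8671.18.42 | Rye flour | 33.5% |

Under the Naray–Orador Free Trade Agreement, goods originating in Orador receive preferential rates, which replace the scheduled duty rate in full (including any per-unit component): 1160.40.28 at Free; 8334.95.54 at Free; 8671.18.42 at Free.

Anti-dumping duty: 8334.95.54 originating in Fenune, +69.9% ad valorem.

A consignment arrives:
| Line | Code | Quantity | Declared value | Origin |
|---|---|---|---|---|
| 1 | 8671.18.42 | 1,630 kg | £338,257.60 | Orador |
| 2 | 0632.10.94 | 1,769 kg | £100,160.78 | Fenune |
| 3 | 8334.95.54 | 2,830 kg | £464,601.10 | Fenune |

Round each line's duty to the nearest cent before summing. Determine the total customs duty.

Line 1 (8671.18.42, Orador, 1,630 kg, £338,257.60):
Base rate for 8671.18.42 is 33.5%.
Origin Orador qualifies under the Naray–Orador agreement and 8671.18.42 is covered: preferential rate Free applies instead.
Duty = £338,257.60 × 0% = £0.00.
Line 2 (0632.10.94, Fenune, 1,769 kg, £100,160.78):
Base rate for 0632.10.94 is 4%.
Duty = £100,160.78 × 4% = £4,006.43.
Line 3 (8334.95.54, Fenune, 2,830 kg, £464,601.10):
Base rate for 8334.95.54 is 9%.
8334.95.54 has an FTA preferential rate, but origin Fenune is not Orador; base rate stands.
Additional duty on 8334.95.54 from Fenune: +69.9%. Applied ad valorem rate: 9% + 69.9% = 78.9%.
Duty = £464,601.10 × 78.9% = £366,570.27.
Total = £0.00 + £4,006.43 + £366,570.27 = £370,576.70.

£370,576.70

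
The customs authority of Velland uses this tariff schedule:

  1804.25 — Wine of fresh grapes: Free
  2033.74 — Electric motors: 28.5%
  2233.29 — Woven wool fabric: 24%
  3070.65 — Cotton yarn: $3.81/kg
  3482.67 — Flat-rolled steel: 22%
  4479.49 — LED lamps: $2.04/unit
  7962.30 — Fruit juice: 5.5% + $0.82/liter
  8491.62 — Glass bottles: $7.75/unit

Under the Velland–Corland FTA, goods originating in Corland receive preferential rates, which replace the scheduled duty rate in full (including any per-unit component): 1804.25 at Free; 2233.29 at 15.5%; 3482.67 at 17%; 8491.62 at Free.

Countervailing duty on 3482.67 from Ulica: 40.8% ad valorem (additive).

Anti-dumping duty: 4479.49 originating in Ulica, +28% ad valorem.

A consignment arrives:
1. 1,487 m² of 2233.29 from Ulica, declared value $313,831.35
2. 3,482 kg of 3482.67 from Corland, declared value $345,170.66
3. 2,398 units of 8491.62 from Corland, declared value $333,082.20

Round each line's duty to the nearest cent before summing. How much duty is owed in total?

$133,998.53

Line 1 (2233.29, Ulica, 1,487 m², $313,831.35):
Base rate for 2233.29 is 24%.
2233.29 has an FTA preferential rate, but origin Ulica is not Corland; base rate stands.
Duty = $313,831.35 × 24% = $75,319.52.
Line 2 (3482.67, Corland, 3,482 kg, $345,170.66):
Base rate for 3482.67 is 22%.
Origin Corland qualifies under the Velland–Corland agreement and 3482.67 is covered: preferential rate 17% applies instead.
The additional-duty order on 3482.67 targets Ulica, not Corland; it does not apply.
Duty = $345,170.66 × 17% = $58,679.01.
Line 3 (8491.62, Corland, 2,398 units, $333,082.20):
Base rate for 8491.62 is $7.75/unit.
Origin Corland qualifies under the Velland–Corland agreement and 8491.62 is covered: preferential rate Free applies instead.
Duty = $333,082.20 × 0% = $0.00.
Total = $75,319.52 + $58,679.01 + $0.00 = $133,998.53.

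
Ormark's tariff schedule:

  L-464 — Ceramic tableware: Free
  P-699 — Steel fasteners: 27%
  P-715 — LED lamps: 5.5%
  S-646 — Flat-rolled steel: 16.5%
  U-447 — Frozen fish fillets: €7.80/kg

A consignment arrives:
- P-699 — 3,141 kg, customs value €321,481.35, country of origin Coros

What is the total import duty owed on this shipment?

€86,799.96

Line 1 (P-699, Coros, 3,141 kg, €321,481.35):
Base rate for P-699 is 27%.
Duty = €321,481.35 × 27% = €86,799.96.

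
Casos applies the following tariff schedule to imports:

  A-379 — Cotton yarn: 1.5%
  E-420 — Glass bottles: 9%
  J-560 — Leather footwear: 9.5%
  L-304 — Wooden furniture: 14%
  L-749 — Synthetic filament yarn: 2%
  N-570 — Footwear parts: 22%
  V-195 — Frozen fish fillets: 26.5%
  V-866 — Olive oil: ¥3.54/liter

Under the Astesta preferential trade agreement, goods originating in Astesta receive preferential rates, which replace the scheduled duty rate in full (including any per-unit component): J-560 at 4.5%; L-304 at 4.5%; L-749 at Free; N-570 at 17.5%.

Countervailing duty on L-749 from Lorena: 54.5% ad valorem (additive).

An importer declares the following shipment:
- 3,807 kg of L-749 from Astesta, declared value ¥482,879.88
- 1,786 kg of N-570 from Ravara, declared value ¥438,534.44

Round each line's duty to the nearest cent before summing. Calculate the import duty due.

¥96,477.58

Line 1 (L-749, Astesta, 3,807 kg, ¥482,879.88):
Base rate for L-749 is 2%.
Origin Astesta qualifies under the Casos–Astesta agreement and L-749 is covered: preferential rate Free applies instead.
The additional-duty order on L-749 targets Lorena, not Astesta; it does not apply.
Duty = ¥482,879.88 × 0% = ¥0.00.
Line 2 (N-570, Ravara, 1,786 kg, ¥438,534.44):
Base rate for N-570 is 22%.
N-570 has an FTA preferential rate, but origin Ravara is not Astesta; base rate stands.
Duty = ¥438,534.44 × 22% = ¥96,477.58.
Total = ¥0.00 + ¥96,477.58 = ¥96,477.58.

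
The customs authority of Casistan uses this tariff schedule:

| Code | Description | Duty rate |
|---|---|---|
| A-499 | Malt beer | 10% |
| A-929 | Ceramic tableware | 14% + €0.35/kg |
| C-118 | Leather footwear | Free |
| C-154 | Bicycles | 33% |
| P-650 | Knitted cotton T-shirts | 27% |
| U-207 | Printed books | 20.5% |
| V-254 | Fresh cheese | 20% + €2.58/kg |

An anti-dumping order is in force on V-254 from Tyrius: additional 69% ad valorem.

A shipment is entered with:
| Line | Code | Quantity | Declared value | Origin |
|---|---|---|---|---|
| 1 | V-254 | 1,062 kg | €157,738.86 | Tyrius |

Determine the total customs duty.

€143,127.55

Line 1 (V-254, Tyrius, 1,062 kg, €157,738.86):
Base rate for V-254 is 20% + €2.58/kg.
Additional duty on V-254 from Tyrius: +69%. Applied ad valorem rate: 20% + 69% = 89%.
Duty = €157,738.86 × 89% + 1,062 × €2.58 = €143,127.55.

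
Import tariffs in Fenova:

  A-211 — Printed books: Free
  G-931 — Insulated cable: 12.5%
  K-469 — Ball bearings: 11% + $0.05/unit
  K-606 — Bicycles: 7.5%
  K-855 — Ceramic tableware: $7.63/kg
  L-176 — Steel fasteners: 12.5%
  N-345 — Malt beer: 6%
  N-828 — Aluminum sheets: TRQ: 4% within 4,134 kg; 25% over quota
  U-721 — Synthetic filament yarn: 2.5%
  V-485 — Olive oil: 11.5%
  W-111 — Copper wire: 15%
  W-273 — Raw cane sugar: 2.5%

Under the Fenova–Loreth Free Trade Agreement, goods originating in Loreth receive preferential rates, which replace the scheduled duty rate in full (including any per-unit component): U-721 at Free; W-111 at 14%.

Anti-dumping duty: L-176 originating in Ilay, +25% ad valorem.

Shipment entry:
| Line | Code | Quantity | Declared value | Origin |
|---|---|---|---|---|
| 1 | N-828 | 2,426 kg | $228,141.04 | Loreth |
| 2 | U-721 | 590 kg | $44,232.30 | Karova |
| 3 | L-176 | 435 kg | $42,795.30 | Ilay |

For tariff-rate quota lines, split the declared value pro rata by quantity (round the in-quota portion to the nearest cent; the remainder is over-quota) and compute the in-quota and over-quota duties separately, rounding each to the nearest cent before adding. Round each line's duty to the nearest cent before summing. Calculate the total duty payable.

Line 1 (N-828, Loreth, 2,426 kg, $228,141.04):
Code N-828 is under a tariff-rate quota (threshold 4,134 kg). Quantity 2,426 kg is within the quota, so the in-quota rate 4% applies to the full value.
Duty = $228,141.04 × 4% = $9,125.64.
Line 2 (U-721, Karova, 590 kg, $44,232.30):
Base rate for U-721 is 2.5%.
U-721 has an FTA preferential rate, but origin Karova is not Loreth; base rate stands.
Duty = $44,232.30 × 2.5% = $1,105.81.
Line 3 (L-176, Ilay, 435 kg, $42,795.30):
Base rate for L-176 is 12.5%.
Additional duty on L-176 from Ilay: +25%. Applied ad valorem rate: 12.5% + 25% = 37.5%.
Duty = $42,795.30 × 37.5% = $16,048.24.
Total = $9,125.64 + $1,105.81 + $16,048.24 = $26,279.69.

$26,279.69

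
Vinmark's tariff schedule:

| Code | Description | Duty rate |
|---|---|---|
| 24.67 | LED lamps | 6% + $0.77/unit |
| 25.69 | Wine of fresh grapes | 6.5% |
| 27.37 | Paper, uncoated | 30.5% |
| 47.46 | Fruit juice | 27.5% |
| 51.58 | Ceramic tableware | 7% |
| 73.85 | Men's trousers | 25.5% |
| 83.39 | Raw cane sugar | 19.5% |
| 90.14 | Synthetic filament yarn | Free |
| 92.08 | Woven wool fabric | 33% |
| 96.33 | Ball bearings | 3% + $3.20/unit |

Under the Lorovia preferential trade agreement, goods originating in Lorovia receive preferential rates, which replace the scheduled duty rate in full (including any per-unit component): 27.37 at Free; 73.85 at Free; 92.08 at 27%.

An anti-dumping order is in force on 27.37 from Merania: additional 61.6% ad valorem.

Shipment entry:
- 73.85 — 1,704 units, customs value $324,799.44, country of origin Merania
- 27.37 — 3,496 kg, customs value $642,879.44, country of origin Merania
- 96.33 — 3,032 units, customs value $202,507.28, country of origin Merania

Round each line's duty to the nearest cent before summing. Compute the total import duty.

$690,693.44

Line 1 (73.85, Merania, 1,704 units, $324,799.44):
Base rate for 73.85 is 25.5%.
73.85 has an FTA preferential rate, but origin Merania is not Lorovia; base rate stands.
Duty = $324,799.44 × 25.5% = $82,823.86.
Line 2 (27.37, Merania, 3,496 kg, $642,879.44):
Base rate for 27.37 is 30.5%.
27.37 has an FTA preferential rate, but origin Merania is not Lorovia; base rate stands.
Additional duty on 27.37 from Merania: +61.6%. Applied ad valorem rate: 30.5% + 61.6% = 92.1%.
Duty = $642,879.44 × 92.1% = $592,091.96.
Line 3 (96.33, Merania, 3,032 units, $202,507.28):
Base rate for 96.33 is 3% + $3.20/unit.
Duty = $202,507.28 × 3% + 3,032 × $3.20 = $15,777.62.
Total = $82,823.86 + $592,091.96 + $15,777.62 = $690,693.44.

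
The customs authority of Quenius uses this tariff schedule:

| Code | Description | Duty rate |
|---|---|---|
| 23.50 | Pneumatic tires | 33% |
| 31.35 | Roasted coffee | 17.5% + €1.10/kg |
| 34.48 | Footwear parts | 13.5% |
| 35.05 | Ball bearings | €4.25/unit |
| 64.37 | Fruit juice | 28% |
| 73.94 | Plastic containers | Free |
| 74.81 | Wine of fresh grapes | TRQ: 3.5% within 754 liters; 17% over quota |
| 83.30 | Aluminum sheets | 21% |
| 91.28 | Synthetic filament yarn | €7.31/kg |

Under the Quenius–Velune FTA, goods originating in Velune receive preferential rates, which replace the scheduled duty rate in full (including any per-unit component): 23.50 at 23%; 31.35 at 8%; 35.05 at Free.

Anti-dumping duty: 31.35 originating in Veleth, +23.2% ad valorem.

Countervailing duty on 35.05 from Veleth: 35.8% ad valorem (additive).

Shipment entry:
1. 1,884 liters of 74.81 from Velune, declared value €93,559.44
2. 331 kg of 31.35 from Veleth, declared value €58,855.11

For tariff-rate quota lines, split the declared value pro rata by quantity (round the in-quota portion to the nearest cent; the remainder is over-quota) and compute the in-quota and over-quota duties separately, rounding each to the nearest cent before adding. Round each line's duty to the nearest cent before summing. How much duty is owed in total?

Line 1 (74.81, Velune, 1,884 liters, €93,559.44):
Code 74.81 is under a tariff-rate quota (threshold 754 liters). In-quota: 754 liters at 3.5%; over-quota: 1,130 liters at 17%.
Pro-rata value split: in-quota = €93,559.44 × 754/1,884 = €37,443.64; over-quota = €93,559.44 − €37,443.64 = €56,115.80.
In-quota duty = €37,443.64 × 3.5% = €1,310.53. Over-quota duty = €56,115.80 × 17% = €9,539.69.
Line duty = €1,310.53 + €9,539.69 = €10,850.22.
Line 2 (31.35, Veleth, 331 kg, €58,855.11):
Base rate for 31.35 is 17.5% + €1.10/kg.
31.35 has an FTA preferential rate, but origin Veleth is not Velune; base rate stands.
Additional duty on 31.35 from Veleth: +23.2%. Applied ad valorem rate: 17.5% + 23.2% = 40.7%.
Duty = €58,855.11 × 40.7% + 331 × €1.10 = €24,318.13.
Total = €10,850.22 + €24,318.13 = €35,168.35.

€35,168.35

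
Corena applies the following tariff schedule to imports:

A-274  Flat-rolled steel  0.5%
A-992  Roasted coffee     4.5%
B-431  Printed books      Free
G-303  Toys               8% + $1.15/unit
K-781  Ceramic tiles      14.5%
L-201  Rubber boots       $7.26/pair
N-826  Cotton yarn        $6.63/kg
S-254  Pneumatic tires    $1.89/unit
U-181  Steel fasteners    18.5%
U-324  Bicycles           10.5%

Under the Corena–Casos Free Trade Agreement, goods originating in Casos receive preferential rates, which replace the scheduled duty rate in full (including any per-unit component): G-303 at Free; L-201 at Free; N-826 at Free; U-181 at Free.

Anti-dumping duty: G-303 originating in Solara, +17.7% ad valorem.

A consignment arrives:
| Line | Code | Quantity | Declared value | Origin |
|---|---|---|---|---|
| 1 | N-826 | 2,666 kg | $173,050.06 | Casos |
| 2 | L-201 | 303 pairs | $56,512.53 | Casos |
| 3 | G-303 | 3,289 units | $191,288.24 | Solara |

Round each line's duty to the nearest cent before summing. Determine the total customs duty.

Line 1 (N-826, Casos, 2,666 kg, $173,050.06):
Base rate for N-826 is $6.63/kg.
Origin Casos qualifies under the Corena–Casos agreement and N-826 is covered: preferential rate Free applies instead.
Duty = $173,050.06 × 0% = $0.00.
Line 2 (L-201, Casos, 303 pairs, $56,512.53):
Base rate for L-201 is $7.26/pair.
Origin Casos qualifies under the Corena–Casos agreement and L-201 is covered: preferential rate Free applies instead.
Duty = $56,512.53 × 0% = $0.00.
Line 3 (G-303, Solara, 3,289 units, $191,288.24):
Base rate for G-303 is 8% + $1.15/unit.
G-303 has an FTA preferential rate, but origin Solara is not Casos; base rate stands.
Additional duty on G-303 from Solara: +17.7%. Applied ad valorem rate: 8% + 17.7% = 25.7%.
Duty = $191,288.24 × 25.7% + 3,289 × $1.15 = $52,943.43.
Total = $0.00 + $0.00 + $52,943.43 = $52,943.43.

$52,943.43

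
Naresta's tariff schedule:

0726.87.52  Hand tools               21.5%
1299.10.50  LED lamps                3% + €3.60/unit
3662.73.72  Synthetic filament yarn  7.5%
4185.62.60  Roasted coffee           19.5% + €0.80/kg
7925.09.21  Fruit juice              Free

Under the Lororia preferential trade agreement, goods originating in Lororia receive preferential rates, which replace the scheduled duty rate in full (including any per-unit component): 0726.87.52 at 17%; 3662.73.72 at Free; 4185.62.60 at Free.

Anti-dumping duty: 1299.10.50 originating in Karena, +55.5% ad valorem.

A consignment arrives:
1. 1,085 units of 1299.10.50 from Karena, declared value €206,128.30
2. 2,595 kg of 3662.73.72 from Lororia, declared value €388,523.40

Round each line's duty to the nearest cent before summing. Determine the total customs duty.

€124,491.06

Line 1 (1299.10.50, Karena, 1,085 units, €206,128.30):
Base rate for 1299.10.50 is 3% + €3.60/unit.
Additional duty on 1299.10.50 from Karena: +55.5%. Applied ad valorem rate: 3% + 55.5% = 58.5%.
Duty = €206,128.30 × 58.5% + 1,085 × €3.60 = €124,491.06.
Line 2 (3662.73.72, Lororia, 2,595 kg, €388,523.40):
Base rate for 3662.73.72 is 7.5%.
Origin Lororia qualifies under the Naresta–Lororia agreement and 3662.73.72 is covered: preferential rate Free applies instead.
Duty = €388,523.40 × 0% = €0.00.
Total = €124,491.06 + €0.00 = €124,491.06.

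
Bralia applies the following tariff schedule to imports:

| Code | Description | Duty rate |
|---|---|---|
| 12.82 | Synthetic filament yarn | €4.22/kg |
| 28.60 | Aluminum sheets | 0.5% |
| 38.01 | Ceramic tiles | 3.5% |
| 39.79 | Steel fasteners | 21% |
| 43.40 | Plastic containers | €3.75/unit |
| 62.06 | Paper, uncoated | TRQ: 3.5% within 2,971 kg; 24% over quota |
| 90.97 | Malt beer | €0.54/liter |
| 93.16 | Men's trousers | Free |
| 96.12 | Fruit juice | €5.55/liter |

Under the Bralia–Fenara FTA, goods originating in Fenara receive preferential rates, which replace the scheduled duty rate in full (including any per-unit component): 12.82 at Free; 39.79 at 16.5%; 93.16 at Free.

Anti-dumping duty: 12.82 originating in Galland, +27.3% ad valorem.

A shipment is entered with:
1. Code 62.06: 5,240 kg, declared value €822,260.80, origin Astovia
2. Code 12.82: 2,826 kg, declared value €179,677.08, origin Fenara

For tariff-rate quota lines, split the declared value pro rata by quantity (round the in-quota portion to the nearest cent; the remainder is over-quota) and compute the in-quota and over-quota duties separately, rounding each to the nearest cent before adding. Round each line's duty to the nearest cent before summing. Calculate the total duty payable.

€101,769.69

Line 1 (62.06, Astovia, 5,240 kg, €822,260.80):
Code 62.06 is under a tariff-rate quota (threshold 2,971 kg). In-quota: 2,971 kg at 3.5%; over-quota: 2,269 kg at 24%.
Pro-rata value split: in-quota = €822,260.80 × 2,971/5,240 = €466,209.32; over-quota = €822,260.80 − €466,209.32 = €356,051.48.
In-quota duty = €466,209.32 × 3.5% = €16,317.33. Over-quota duty = €356,051.48 × 24% = €85,452.36.
Line duty = €16,317.33 + €85,452.36 = €101,769.69.
Line 2 (12.82, Fenara, 2,826 kg, €179,677.08):
Base rate for 12.82 is €4.22/kg.
Origin Fenara qualifies under the Bralia–Fenara agreement and 12.82 is covered: preferential rate Free applies instead.
The additional-duty order on 12.82 targets Galland, not Fenara; it does not apply.
Duty = €179,677.08 × 0% = €0.00.
Total = €101,769.69 + €0.00 = €101,769.69.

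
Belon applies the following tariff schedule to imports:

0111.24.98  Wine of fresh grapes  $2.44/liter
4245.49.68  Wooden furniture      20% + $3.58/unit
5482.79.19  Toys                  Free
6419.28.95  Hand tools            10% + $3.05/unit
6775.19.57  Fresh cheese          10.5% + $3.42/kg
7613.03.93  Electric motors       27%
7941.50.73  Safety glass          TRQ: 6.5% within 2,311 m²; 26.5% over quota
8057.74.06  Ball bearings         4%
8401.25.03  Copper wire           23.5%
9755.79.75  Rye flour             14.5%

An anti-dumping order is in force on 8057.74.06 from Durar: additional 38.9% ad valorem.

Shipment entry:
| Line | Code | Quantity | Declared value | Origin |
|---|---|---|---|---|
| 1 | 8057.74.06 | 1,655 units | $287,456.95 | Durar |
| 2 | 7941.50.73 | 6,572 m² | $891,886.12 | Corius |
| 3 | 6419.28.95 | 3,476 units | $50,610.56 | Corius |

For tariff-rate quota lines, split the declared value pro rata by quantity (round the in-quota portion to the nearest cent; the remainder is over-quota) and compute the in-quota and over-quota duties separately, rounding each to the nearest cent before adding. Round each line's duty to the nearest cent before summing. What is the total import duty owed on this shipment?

$312,606.55

Line 1 (8057.74.06, Durar, 1,655 units, $287,456.95):
Base rate for 8057.74.06 is 4%.
Additional duty on 8057.74.06 from Durar: +38.9%. Applied ad valorem rate: 4% + 38.9% = 42.9%.
Duty = $287,456.95 × 42.9% = $123,319.03.
Line 2 (7941.50.73, Corius, 6,572 m², $891,886.12):
Code 7941.50.73 is under a tariff-rate quota (threshold 2,311 m²). In-quota: 2,311 m² at 6.5%; over-quota: 4,261 m² at 26.5%.
Pro-rata value split: in-quota = $891,886.12 × 2,311/6,572 = $313,625.81; over-quota = $891,886.12 − $313,625.81 = $578,260.31.
In-quota duty = $313,625.81 × 6.5% = $20,385.68. Over-quota duty = $578,260.31 × 26.5% = $153,238.98.
Line duty = $20,385.68 + $153,238.98 = $173,624.66.
Line 3 (6419.28.95, Corius, 3,476 units, $50,610.56):
Base rate for 6419.28.95 is 10% + $3.05/unit.
Duty = $50,610.56 × 10% + 3,476 × $3.05 = $15,662.86.
Total = $123,319.03 + $173,624.66 + $15,662.86 = $312,606.55.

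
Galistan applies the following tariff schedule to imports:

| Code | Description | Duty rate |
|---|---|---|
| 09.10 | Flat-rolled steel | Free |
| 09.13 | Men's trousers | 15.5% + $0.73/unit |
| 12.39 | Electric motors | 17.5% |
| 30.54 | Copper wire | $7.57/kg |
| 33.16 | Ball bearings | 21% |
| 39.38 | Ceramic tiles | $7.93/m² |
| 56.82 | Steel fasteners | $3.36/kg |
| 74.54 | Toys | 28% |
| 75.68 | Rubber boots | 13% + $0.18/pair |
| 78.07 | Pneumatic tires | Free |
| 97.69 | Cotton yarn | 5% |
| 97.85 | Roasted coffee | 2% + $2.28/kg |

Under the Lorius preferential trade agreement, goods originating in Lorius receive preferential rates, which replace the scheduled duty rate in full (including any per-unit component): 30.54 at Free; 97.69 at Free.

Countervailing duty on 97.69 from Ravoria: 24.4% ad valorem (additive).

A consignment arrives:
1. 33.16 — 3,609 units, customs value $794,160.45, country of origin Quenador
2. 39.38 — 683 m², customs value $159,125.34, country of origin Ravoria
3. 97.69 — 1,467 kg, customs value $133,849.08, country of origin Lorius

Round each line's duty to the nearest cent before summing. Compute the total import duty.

Line 1 (33.16, Quenador, 3,609 units, $794,160.45):
Base rate for 33.16 is 21%.
Duty = $794,160.45 × 21% = $166,773.69.
Line 2 (39.38, Ravoria, 683 m², $159,125.34):
Base rate for 39.38 is $7.93/m².
Duty = 683 × $7.93 = $5,416.19.
Line 3 (97.69, Lorius, 1,467 kg, $133,849.08):
Base rate for 97.69 is 5%.
Origin Lorius qualifies under the Galistan–Lorius agreement and 97.69 is covered: preferential rate Free applies instead.
The additional-duty order on 97.69 targets Ravoria, not Lorius; it does not apply.
Duty = $133,849.08 × 0% = $0.00.
Total = $166,773.69 + $5,416.19 + $0.00 = $172,189.88.

$172,189.88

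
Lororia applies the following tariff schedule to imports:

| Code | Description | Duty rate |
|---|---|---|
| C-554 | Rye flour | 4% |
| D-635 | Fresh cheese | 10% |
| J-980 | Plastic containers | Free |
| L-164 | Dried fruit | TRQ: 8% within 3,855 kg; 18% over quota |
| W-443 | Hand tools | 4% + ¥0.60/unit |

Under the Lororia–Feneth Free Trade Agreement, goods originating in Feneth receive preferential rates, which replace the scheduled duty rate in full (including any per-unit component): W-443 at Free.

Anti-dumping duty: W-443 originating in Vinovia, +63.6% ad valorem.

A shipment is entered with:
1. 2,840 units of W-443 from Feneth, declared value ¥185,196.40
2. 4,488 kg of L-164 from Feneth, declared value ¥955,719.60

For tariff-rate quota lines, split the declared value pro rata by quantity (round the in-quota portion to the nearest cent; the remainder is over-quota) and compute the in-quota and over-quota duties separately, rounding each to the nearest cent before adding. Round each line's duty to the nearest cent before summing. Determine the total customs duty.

Line 1 (W-443, Feneth, 2,840 units, ¥185,196.40):
Base rate for W-443 is 4% + ¥0.60/unit.
Origin Feneth qualifies under the Lororia–Feneth agreement and W-443 is covered: preferential rate Free applies instead.
The additional-duty order on W-443 targets Vinovia, not Feneth; it does not apply.
Duty = ¥185,196.40 × 0% = ¥0.00.
Line 2 (L-164, Feneth, 4,488 kg, ¥955,719.60):
Code L-164 is under a tariff-rate quota (threshold 3,855 kg). In-quota: 3,855 kg at 8%; over-quota: 633 kg at 18%.
Pro-rata value split: in-quota = ¥955,719.60 × 3,855/4,488 = ¥820,922.25; over-quota = ¥955,719.60 − ¥820,922.25 = ¥134,797.35.
In-quota duty = ¥820,922.25 × 8% = ¥65,673.78. Over-quota duty = ¥134,797.35 × 18% = ¥24,263.52.
Line duty = ¥65,673.78 + ¥24,263.52 = ¥89,937.30.
Total = ¥0.00 + ¥89,937.30 = ¥89,937.30.

¥89,937.30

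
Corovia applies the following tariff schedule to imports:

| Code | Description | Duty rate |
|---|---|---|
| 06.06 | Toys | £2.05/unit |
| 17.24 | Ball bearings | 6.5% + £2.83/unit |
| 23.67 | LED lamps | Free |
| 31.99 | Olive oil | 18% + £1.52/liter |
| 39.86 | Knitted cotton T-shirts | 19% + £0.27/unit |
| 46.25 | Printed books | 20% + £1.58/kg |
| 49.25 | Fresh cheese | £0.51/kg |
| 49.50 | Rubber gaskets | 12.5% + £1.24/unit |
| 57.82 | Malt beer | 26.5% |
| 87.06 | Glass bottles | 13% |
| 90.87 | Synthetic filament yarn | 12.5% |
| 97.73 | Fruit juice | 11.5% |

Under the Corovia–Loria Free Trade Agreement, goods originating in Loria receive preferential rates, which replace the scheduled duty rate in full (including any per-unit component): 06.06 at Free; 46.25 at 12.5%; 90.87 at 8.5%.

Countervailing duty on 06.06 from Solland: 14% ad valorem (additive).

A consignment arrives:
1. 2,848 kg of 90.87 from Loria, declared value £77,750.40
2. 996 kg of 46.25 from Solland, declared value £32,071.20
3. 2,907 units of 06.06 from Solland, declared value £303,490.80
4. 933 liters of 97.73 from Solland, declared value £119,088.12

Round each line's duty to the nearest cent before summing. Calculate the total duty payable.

£76,739.89

Line 1 (90.87, Loria, 2,848 kg, £77,750.40):
Base rate for 90.87 is 12.5%.
Origin Loria qualifies under the Corovia–Loria agreement and 90.87 is covered: preferential rate 8.5% applies instead.
Duty = £77,750.40 × 8.5% = £6,608.78.
Line 2 (46.25, Solland, 996 kg, £32,071.20):
Base rate for 46.25 is 20% + £1.58/kg.
46.25 has an FTA preferential rate, but origin Solland is not Loria; base rate stands.
Duty = £32,071.20 × 20% + 996 × £1.58 = £7,987.92.
Line 3 (06.06, Solland, 2,907 units, £303,490.80):
Base rate for 06.06 is £2.05/unit.
06.06 has an FTA preferential rate, but origin Solland is not Loria; base rate stands.
Additional duty on 06.06 from Solland: +14% ad valorem. Applied ad valorem rate = 14%.
Duty = £303,490.80 × 14% + 2,907 × £2.05 = £48,448.06.
Line 4 (97.73, Solland, 933 liters, £119,088.12):
Base rate for 97.73 is 11.5%.
Duty = £119,088.12 × 11.5% = £13,695.13.
Total = £6,608.78 + £7,987.92 + £48,448.06 + £13,695.13 = £76,739.89.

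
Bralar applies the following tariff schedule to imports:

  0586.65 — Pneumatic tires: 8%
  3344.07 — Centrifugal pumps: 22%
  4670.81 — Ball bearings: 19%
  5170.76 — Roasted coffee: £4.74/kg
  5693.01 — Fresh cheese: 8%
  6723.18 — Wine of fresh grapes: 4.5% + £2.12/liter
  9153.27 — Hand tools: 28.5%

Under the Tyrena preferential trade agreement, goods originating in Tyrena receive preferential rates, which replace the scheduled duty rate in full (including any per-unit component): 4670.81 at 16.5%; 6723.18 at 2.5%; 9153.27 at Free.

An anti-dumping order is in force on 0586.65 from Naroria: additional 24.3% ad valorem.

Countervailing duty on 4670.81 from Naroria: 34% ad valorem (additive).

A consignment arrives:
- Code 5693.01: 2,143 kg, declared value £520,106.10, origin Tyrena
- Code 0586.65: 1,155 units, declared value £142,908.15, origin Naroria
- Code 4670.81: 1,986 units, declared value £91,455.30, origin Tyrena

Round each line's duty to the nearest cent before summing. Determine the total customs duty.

Line 1 (5693.01, Tyrena, 2,143 kg, £520,106.10):
Base rate for 5693.01 is 8%.
Origin Tyrena is the FTA partner but 5693.01 is not on the preference list; base rate stands.
Duty = £520,106.10 × 8% = £41,608.49.
Line 2 (0586.65, Naroria, 1,155 units, £142,908.15):
Base rate for 0586.65 is 8%.
Additional duty on 0586.65 from Naroria: +24.3%. Applied ad valorem rate: 8% + 24.3% = 32.3%.
Duty = £142,908.15 × 32.3% = £46,159.33.
Line 3 (4670.81, Tyrena, 1,986 units, £91,455.30):
Base rate for 4670.81 is 19%.
Origin Tyrena qualifies under the Bralar–Tyrena agreement and 4670.81 is covered: preferential rate 16.5% applies instead.
The additional-duty order on 4670.81 targets Naroria, not Tyrena; it does not apply.
Duty = £91,455.30 × 16.5% = £15,090.12.
Total = £41,608.49 + £46,159.33 + £15,090.12 = £102,857.94.

£102,857.94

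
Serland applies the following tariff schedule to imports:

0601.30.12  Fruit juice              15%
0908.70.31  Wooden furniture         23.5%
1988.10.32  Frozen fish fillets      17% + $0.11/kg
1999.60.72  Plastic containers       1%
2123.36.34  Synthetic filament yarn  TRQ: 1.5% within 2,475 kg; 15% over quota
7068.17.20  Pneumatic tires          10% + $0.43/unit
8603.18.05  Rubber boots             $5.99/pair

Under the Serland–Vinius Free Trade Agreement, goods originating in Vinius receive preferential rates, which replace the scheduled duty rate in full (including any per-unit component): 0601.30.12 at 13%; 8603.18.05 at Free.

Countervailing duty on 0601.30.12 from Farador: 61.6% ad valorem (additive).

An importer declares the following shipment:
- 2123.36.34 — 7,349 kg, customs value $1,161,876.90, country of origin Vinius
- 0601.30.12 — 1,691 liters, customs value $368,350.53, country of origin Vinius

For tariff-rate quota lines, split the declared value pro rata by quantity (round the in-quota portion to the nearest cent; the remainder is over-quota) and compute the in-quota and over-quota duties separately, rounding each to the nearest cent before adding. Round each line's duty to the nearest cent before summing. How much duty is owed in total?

$169,341.94

Line 1 (2123.36.34, Vinius, 7,349 kg, $1,161,876.90):
Code 2123.36.34 is under a tariff-rate quota (threshold 2,475 kg). In-quota: 2,475 kg at 1.5%; over-quota: 4,874 kg at 15%.
Pro-rata value split: in-quota = $1,161,876.90 × 2,475/7,349 = $391,297.50; over-quota = $1,161,876.90 − $391,297.50 = $770,579.40.
In-quota duty = $391,297.50 × 1.5% = $5,869.46. Over-quota duty = $770,579.40 × 15% = $115,586.91.
Line duty = $5,869.46 + $115,586.91 = $121,456.37.
Line 2 (0601.30.12, Vinius, 1,691 liters, $368,350.53):
Base rate for 0601.30.12 is 15%.
Origin Vinius qualifies under the Serland–Vinius agreement and 0601.30.12 is covered: preferential rate 13% applies instead.
The additional-duty order on 0601.30.12 targets Farador, not Vinius; it does not apply.
Duty = $368,350.53 × 13% = $47,885.57.
Total = $121,456.37 + $47,885.57 = $169,341.94.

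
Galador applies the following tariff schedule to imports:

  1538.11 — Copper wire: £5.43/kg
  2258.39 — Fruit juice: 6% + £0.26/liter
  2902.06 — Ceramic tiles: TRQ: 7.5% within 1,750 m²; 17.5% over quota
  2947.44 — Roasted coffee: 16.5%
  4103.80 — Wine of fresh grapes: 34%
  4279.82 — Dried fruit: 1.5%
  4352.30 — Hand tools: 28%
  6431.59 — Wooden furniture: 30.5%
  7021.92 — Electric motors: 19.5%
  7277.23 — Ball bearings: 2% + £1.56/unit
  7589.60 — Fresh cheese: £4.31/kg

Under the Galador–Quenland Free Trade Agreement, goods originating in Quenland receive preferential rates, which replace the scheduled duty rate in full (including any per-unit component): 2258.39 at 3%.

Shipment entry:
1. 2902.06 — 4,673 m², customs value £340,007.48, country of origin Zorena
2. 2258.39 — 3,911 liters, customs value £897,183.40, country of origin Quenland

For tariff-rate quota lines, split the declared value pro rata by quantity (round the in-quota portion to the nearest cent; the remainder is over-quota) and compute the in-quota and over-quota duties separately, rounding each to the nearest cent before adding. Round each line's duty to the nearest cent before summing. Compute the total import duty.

Line 1 (2902.06, Zorena, 4,673 m², £340,007.48):
Code 2902.06 is under a tariff-rate quota (threshold 1,750 m²). In-quota: 1,750 m² at 7.5%; over-quota: 2,923 m² at 17.5%.
Pro-rata value split: in-quota = £340,007.48 × 1,750/4,673 = £127,330.00; over-quota = £340,007.48 − £127,330.00 = £212,677.48.
In-quota duty = £127,330.00 × 7.5% = £9,549.75. Over-quota duty = £212,677.48 × 17.5% = £37,218.56.
Line duty = £9,549.75 + £37,218.56 = £46,768.31.
Line 2 (2258.39, Quenland, 3,911 liters, £897,183.40):
Base rate for 2258.39 is 6% + £0.26/liter.
Origin Quenland qualifies under the Galador–Quenland agreement and 2258.39 is covered: preferential rate 3% applies instead.
Duty = £897,183.40 × 3% = £26,915.50.
Total = £46,768.31 + £26,915.50 = £73,683.81.

£73,683.81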